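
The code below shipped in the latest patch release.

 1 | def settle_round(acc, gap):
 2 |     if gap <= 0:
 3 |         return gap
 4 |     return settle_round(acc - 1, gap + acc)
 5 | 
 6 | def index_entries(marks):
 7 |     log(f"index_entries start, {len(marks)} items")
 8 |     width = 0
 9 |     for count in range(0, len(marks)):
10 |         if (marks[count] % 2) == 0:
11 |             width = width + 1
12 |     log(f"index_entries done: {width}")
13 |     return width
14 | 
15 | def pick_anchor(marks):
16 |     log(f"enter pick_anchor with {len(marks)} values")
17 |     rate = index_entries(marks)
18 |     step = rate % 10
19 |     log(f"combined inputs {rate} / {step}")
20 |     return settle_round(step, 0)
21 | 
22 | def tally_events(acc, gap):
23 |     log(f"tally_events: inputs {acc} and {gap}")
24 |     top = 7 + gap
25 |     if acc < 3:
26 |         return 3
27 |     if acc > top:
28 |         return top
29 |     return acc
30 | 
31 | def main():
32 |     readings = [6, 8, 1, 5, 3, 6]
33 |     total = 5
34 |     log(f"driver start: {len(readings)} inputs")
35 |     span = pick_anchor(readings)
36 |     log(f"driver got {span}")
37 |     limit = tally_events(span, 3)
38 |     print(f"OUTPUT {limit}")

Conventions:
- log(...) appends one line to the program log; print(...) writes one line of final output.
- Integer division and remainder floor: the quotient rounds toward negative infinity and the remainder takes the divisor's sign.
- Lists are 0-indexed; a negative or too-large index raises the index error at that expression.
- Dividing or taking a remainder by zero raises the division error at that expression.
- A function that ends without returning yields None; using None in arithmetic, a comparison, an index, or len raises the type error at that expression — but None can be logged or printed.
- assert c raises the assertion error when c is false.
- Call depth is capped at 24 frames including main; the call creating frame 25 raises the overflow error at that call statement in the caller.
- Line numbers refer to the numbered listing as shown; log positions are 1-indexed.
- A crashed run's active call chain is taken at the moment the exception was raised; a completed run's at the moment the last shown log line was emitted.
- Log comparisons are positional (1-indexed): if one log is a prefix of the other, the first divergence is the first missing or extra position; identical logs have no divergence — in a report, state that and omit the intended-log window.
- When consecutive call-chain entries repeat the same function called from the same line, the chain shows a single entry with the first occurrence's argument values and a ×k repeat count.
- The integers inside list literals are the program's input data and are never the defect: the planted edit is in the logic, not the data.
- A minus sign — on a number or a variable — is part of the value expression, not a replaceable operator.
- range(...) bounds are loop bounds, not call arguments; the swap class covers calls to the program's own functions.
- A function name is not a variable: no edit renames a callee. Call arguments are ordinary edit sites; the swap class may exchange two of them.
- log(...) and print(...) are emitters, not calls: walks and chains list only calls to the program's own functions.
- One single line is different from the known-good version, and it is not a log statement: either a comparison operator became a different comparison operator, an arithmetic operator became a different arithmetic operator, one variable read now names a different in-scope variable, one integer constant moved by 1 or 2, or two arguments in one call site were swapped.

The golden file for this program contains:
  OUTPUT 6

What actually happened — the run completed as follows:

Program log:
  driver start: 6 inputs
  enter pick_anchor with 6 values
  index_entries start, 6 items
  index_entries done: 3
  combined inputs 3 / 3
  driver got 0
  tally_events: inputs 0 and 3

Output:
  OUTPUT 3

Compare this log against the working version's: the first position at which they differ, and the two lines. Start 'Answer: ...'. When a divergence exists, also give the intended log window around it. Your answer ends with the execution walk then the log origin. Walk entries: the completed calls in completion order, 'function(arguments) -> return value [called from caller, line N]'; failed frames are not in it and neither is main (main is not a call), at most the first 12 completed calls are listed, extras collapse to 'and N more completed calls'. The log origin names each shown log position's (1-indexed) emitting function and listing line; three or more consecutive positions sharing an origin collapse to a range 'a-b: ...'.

Answer: position 6 — shown 'driver got 0', intended 'driver got 6'.
Intended log window:
  4: index_entries done: 3
  5: combined inputs 3 / 3
  6: driver got 6
  7: tally_events: inputs 6 and 3
Execution walk:
  index_entries([6, 8, 1, 5, 3, 6]) -> 3  [called from pick_anchor, line 17]
  settle_round(3, 0) -> 0  [called from pick_anchor, line 20]
  pick_anchor([6, 8, 1, 5, 3, 6]) -> 0  [called from main, line 35]
  tally_events(0, 3) -> 3  [called from main, line 37]
Log origins:
  1: logged in main at line 34
  2: logged in pick_anchor at line 16
  3: logged in index_entries at line 7
  4: logged in index_entries at line 12
  5: logged in pick_anchor at line 19
  6: logged in main at line 36
  7: logged in tally_events at line 23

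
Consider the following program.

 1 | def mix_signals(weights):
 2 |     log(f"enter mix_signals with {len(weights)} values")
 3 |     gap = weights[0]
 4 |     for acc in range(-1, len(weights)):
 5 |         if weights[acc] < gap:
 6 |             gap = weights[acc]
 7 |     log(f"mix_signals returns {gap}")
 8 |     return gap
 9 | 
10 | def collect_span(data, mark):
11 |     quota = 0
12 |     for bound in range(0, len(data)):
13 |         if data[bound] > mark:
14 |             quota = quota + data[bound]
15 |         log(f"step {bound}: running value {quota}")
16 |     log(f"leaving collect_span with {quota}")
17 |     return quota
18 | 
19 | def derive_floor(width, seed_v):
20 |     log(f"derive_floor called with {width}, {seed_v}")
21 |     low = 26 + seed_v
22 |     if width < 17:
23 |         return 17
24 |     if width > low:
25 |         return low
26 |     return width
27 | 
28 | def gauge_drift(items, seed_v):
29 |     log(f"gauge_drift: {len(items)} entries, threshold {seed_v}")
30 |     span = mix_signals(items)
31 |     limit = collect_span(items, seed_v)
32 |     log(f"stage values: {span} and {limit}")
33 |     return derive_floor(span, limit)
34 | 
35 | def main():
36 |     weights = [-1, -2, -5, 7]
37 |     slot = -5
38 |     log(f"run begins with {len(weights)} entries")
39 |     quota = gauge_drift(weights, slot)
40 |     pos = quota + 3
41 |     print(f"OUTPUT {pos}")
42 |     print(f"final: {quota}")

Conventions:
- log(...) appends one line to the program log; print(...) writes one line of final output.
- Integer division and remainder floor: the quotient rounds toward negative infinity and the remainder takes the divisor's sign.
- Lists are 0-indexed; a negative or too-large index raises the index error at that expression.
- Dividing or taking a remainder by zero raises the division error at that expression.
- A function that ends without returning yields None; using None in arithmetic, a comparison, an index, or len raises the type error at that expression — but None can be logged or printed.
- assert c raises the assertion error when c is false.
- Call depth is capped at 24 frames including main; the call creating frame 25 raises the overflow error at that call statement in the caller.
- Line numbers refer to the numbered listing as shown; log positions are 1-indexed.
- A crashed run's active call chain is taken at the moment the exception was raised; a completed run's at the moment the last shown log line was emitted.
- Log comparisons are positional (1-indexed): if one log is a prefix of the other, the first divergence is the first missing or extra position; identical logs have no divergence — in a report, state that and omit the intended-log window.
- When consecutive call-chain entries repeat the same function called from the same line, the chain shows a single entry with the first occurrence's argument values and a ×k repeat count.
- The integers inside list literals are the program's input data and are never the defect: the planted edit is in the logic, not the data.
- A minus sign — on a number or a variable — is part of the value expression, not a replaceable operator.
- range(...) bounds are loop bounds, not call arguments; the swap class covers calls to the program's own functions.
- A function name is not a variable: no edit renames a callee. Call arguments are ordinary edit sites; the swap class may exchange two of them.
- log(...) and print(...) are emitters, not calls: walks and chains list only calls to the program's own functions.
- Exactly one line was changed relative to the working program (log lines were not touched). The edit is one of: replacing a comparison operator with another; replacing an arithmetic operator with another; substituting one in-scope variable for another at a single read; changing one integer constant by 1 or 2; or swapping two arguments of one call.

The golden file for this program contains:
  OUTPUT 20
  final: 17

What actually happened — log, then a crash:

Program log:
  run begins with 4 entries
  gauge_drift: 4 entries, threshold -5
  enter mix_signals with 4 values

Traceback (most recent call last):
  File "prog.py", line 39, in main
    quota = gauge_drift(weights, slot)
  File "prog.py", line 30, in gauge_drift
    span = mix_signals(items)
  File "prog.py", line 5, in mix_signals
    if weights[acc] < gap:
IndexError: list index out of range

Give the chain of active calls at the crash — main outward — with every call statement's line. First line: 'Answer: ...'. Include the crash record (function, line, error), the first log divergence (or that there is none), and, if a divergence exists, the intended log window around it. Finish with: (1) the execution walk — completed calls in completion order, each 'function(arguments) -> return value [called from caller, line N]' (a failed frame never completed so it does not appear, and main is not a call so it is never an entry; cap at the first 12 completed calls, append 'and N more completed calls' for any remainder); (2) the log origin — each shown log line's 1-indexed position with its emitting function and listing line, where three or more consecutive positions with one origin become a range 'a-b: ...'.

Answer: main -> gauge_drift (called at line 39) -> mix_signals (called at line 30).
Core observation: The faulty run's log stops after 3 lines; the working version's next line would be 'mix_signals returns -5'.
Crash: mix_signals, line 5, IndexError.
First divergence: position 4 — after 3 matching lines the faulty run goes silent; intended next line 'mix_signals returns -5'.
Intended log window:
  2: gauge_drift: 4 entries, threshold -5
  3: enter mix_signals with 4 values
  4: mix_signals returns -5
  5: step 0: running value -1
Execution walk:
  (no call completed)
Log origin:
  1: emitted by main (line 38)
  2: emitted by gauge_drift (line 29)
  3: emitted by mix_signals (line 2)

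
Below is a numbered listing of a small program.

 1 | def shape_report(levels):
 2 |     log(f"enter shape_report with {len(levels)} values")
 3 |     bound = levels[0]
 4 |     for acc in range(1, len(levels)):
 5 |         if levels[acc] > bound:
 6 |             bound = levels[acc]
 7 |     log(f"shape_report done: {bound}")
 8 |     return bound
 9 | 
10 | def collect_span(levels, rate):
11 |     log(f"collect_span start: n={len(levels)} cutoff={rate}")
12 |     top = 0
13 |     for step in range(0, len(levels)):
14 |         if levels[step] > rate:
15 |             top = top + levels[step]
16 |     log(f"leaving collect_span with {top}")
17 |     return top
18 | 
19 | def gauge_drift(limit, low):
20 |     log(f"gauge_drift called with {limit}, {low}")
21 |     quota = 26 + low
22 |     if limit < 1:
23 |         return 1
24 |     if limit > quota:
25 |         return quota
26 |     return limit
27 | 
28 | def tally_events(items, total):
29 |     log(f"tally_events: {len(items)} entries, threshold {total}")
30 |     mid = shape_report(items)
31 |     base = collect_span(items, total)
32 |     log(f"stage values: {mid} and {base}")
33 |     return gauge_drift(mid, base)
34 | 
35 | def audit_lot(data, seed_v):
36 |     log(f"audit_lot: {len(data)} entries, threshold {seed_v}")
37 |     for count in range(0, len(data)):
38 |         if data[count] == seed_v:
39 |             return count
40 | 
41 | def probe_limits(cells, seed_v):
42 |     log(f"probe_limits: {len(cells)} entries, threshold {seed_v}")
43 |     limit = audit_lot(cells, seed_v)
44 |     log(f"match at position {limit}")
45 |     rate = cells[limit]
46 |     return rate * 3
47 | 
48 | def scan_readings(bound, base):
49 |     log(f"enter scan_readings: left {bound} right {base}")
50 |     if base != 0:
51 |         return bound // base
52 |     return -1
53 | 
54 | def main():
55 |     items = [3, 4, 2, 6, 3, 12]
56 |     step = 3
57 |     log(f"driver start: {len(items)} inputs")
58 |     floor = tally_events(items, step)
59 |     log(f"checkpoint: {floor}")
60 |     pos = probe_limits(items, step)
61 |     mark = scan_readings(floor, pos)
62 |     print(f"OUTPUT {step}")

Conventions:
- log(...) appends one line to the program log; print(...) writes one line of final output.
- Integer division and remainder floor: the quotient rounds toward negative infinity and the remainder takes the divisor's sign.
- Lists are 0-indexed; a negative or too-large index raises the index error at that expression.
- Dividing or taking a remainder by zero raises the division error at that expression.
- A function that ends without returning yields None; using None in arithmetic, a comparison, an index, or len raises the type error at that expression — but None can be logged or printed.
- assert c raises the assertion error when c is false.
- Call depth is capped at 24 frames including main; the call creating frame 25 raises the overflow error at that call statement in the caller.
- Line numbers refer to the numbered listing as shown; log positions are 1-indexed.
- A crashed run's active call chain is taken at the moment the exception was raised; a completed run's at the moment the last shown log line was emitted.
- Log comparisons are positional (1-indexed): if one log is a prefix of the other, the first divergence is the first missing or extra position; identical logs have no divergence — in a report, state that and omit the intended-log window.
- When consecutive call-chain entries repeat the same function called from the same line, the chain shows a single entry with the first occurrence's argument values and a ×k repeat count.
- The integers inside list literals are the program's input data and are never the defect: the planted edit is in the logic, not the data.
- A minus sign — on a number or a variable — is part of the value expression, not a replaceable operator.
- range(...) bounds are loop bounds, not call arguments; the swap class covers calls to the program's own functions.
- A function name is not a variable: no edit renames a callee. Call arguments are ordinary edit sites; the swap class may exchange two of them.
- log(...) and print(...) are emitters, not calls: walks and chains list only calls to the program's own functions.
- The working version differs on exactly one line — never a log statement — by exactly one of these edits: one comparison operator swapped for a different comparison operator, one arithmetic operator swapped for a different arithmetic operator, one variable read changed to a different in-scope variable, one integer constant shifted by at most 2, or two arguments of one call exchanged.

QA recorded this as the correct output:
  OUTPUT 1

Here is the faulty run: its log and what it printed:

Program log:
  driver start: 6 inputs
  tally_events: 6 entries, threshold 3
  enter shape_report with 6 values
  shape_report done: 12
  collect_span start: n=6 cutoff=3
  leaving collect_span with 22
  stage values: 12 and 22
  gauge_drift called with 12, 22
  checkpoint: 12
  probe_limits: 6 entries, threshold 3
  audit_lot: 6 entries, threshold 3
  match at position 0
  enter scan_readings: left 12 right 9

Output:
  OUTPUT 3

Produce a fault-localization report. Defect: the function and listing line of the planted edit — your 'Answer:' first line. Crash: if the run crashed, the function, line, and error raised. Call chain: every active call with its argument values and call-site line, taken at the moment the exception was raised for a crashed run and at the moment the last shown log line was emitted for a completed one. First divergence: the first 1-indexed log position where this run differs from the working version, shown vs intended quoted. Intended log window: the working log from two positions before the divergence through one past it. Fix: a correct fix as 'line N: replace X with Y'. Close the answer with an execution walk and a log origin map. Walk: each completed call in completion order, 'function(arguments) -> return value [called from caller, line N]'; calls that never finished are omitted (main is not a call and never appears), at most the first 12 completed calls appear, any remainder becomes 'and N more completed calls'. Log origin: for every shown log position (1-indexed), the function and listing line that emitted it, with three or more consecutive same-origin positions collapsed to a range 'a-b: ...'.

Answer: the defect is in main at line 62.
Key fact: The logs agree in full; only the final output differs.
Call chain: main -> scan_readings(12, 9) (called at line 61).
First divergence: there is none — every log position agrees.
Execution walk:
  shape_report([3, 4, 2, 6, 3, 12]) -> 12  [called from tally_events, line 30]
  collect_span([3, 4, 2, 6, 3, 12], 3) -> 22  [called from tally_events, line 31]
  gauge_drift(12, 22) -> 12  [called from tally_events, line 33]
  tally_events([3, 4, 2, 6, 3, 12], 3) -> 12  [called from main, line 58]
  audit_lot([3, 4, 2, 6, 3, 12], 3) -> 0  [called from probe_limits, line 43]
  probe_limits([3, 4, 2, 6, 3, 12], 3) -> 9  [called from main, line 60]
  scan_readings(12, 9) -> 1  [called from main, line 61]
Log origin:
  1: emitted by main (line 57)
  2: emitted by tally_events (line 29)
  3: emitted by shape_report (line 2)
  4: emitted by shape_report (line 7)
  5: emitted by collect_span (line 11)
  6: emitted by collect_span (line 16)
  7: emitted by tally_events (line 32)
  8: emitted by gauge_drift (line 20)
  9: emitted by main (line 59)
  10: emitted by probe_limits (line 42)
  11: emitted by audit_lot (line 36)
  12: emitted by probe_limits (line 44)
  13: emitted by scan_readings (line 49)
A correct fix: line 62: replace `step` with `mark`.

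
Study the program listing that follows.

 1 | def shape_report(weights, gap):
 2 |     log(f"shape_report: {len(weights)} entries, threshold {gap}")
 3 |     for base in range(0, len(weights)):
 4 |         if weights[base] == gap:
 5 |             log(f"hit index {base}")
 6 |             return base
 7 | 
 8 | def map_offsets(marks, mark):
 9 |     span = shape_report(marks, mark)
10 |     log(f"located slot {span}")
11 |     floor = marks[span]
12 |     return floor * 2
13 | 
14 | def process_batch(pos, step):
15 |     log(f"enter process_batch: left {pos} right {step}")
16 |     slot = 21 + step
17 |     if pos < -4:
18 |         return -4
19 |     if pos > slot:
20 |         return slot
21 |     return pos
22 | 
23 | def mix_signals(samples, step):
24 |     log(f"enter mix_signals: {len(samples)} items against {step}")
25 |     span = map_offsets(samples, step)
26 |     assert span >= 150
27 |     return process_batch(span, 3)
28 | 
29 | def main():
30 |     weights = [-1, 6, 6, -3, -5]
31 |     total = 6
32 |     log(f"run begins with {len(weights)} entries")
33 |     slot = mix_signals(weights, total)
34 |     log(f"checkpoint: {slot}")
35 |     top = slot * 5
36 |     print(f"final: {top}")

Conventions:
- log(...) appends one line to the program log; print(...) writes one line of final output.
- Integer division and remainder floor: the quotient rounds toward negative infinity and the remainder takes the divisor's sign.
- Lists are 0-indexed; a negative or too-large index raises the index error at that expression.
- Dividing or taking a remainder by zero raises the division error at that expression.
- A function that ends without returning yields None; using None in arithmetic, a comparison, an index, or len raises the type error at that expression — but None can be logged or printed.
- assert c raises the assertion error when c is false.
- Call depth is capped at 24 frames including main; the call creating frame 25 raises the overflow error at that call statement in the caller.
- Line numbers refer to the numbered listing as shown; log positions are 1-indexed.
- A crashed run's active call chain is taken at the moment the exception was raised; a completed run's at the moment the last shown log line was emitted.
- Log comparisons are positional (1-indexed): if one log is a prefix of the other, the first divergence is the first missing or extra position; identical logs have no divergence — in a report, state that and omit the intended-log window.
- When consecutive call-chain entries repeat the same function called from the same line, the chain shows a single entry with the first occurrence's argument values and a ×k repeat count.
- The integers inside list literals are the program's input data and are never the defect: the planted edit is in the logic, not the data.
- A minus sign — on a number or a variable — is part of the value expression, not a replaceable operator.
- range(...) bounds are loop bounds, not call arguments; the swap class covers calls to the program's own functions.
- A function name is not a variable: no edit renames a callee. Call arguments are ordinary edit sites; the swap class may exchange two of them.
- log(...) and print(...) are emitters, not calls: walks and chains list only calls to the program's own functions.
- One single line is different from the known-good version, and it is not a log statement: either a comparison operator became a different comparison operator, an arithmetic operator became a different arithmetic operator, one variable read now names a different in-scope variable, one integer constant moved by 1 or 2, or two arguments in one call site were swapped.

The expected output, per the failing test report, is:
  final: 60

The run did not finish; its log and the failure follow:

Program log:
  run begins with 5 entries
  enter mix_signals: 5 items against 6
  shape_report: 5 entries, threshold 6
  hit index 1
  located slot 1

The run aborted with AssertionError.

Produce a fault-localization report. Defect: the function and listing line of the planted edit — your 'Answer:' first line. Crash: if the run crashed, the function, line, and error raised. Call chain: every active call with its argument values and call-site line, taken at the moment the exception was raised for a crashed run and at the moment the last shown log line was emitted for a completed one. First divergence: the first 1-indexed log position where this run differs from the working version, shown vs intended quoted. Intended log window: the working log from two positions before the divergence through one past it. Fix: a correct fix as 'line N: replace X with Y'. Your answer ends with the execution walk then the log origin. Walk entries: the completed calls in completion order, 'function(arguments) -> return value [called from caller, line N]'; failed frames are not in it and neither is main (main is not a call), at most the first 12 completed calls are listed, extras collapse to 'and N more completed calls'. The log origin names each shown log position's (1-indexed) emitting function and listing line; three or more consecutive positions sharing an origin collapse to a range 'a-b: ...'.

Answer: the defect is in mix_signals at line 26.
Key observation: Only 5 log lines were emitted before the run died; the intended continuation was 'enter process_batch: left 12 right 3'.
Crash: mix_signals, line 26, AssertionError.
Call chain: main -> mix_signals([-1, 6, 6, -3, -5], 6) (called at line 33).
First divergence: position 6; the shown log stops at 5 lines while the working version next logs 'enter process_batch: left 12 right 3'.
Intended log window:
  4: hit index 1
  5: located slot 1
  6: enter process_batch: left 12 right 3
  7: checkpoint: 12
Execution walk:
  shape_report([-1, 6, 6, -3, -5], 6) -> 1  [called from map_offsets, line 9]
  map_offsets([-1, 6, 6, -3, -5], 6) -> 12  [called from mix_signals, line 25]
Log origins:
  1 — main, line 32
  2 — mix_signals, line 24
  3 — shape_report, line 2
  4 — shape_report, line 5
  5 — map_offsets, line 10
A correct fix: line 26: replace `>=` with `<=`.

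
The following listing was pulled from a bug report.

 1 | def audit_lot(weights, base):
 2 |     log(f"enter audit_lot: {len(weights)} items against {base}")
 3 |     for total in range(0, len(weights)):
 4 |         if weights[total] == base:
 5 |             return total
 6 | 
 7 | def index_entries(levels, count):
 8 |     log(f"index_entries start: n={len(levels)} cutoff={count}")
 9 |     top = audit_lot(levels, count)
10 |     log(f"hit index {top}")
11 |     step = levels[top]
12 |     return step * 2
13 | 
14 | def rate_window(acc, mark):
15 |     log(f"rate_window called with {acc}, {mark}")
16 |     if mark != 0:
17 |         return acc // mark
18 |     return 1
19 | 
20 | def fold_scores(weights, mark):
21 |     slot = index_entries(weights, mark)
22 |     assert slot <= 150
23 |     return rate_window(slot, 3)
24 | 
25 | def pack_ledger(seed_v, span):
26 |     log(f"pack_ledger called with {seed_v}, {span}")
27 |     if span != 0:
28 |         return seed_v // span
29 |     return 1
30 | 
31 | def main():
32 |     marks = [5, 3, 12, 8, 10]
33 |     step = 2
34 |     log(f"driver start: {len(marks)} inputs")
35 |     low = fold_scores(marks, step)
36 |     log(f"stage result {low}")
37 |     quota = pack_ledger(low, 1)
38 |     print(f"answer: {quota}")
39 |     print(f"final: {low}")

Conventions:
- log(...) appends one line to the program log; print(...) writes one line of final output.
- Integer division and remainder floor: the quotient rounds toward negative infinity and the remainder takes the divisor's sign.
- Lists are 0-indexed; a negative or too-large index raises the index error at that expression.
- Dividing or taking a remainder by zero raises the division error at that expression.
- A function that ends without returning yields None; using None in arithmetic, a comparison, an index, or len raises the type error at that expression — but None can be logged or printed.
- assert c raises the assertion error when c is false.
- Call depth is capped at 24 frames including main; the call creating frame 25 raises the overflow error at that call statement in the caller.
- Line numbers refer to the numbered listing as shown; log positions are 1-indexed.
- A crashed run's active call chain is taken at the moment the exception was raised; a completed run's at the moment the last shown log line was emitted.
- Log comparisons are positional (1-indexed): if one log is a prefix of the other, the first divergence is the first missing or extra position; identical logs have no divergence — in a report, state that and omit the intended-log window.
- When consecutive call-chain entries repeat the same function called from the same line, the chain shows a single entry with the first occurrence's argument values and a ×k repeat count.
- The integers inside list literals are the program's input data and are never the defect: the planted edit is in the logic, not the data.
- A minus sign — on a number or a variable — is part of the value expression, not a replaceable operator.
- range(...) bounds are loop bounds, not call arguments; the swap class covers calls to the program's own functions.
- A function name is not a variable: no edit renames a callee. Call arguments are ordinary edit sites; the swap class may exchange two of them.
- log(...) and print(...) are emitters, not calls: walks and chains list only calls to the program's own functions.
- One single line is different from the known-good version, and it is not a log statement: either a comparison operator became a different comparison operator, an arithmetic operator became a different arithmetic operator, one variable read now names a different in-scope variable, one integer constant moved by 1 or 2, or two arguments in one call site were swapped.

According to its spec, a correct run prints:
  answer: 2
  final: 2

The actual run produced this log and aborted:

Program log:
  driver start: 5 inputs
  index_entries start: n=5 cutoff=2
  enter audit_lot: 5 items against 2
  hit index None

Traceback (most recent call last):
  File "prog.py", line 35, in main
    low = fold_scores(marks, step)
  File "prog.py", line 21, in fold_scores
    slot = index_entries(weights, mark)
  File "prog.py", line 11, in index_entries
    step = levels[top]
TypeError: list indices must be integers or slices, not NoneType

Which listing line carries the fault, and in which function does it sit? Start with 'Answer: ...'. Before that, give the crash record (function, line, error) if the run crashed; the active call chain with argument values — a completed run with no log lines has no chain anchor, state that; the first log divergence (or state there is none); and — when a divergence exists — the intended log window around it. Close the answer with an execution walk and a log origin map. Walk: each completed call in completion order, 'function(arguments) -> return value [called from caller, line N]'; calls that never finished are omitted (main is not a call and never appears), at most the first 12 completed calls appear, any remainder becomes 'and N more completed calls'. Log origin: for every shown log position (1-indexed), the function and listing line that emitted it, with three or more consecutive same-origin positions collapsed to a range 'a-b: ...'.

Answer: the defect is in main at line 33.
Key observation: The log first diverges at position 2: the faulty run prints 'index_entries start: n=5 cutoff=2' where the working version prints 'index_entries start: n=5 cutoff=3'.
Crash: index_entries, line 11, TypeError.
Call chain: main -> fold_scores([5, 3, 12, 8, 10], 2) (called at line 35) -> index_entries([5, 3, 12, 8, 10], 2) (called at line 21).
First divergence: position 2 — the shown line 'index_entries start: n=5 cutoff=2' should read 'index_entries start: n=5 cutoff=3'.
Intended log window:
  1: driver start: 5 inputs
  2: index_entries start: n=5 cutoff=3
  3: enter audit_lot: 5 items against 3
Execution walk:
  audit_lot([5, 3, 12, 8, 10], 2) -> None  [called from index_entries, line 9]
Log origins:
  1: logged in main at line 34
  2: logged in index_entries at line 8
  3: logged in audit_lot at line 2
  4: logged in index_entries at line 10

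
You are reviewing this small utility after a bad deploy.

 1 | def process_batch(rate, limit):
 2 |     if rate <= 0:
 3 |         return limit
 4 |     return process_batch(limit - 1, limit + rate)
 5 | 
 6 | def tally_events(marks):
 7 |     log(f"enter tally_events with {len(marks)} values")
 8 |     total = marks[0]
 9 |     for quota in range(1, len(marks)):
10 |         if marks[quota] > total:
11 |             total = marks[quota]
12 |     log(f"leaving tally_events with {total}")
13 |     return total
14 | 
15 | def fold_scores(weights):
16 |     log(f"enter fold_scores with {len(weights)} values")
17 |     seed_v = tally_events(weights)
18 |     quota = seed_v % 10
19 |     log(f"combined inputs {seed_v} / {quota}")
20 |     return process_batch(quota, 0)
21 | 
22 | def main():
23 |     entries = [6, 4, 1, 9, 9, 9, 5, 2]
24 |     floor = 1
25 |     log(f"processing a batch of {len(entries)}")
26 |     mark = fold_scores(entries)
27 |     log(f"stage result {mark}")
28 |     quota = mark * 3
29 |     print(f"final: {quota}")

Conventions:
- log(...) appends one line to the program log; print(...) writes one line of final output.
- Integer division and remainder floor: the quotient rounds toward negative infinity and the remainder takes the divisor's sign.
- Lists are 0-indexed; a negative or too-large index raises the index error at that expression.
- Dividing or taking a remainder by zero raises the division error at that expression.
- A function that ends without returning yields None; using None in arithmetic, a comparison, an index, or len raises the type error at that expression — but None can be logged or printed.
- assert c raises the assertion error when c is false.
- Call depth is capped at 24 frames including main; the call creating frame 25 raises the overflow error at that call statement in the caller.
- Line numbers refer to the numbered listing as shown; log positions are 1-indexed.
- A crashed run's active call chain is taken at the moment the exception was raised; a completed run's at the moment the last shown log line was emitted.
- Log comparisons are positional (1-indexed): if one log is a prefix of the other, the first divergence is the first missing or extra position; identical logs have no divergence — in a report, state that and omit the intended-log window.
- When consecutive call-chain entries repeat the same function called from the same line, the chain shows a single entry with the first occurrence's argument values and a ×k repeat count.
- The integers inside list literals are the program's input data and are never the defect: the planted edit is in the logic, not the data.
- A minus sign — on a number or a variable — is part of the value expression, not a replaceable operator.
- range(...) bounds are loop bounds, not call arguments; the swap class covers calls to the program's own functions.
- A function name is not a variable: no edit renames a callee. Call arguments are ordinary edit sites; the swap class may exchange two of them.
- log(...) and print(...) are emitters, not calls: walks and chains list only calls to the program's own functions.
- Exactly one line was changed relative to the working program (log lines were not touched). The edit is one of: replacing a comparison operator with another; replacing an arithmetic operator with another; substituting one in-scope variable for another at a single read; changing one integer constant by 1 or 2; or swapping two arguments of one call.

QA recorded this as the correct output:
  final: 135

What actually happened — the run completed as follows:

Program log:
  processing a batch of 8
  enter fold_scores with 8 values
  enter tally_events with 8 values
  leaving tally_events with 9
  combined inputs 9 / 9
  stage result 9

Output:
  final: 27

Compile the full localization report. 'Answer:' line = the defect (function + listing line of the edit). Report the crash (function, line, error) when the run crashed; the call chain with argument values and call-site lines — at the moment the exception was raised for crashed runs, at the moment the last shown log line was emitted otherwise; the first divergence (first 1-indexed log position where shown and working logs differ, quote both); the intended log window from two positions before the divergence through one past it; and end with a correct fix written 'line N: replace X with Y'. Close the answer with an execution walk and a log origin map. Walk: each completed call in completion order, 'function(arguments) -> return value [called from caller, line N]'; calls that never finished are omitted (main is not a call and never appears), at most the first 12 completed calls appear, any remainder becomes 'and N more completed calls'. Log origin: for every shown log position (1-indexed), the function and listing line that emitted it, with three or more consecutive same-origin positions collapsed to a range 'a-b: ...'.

Answer: the defect is in process_batch at line 4.
Key fact: At log position 6 the runs split — shown 'stage result 9', but the working version logs 'stage result 45'.
Call chain: main.
First divergence: at position 6 the run shows 'stage result 9' where the working version logs 'stage result 45'.
Intended log window:
  4: leaving tally_events with 9
  5: combined inputs 9 / 9
  6: stage result 45
Execution walk:
  tally_events([6, 4, 1, 9, 9, 9, 5, 2]) -> 9  [called from fold_scores, line 17]
  process_batch(-1, 9) -> 9  [called from process_batch, line 4]
  process_batch(9, 0) -> 9  [called from fold_scores, line 20]
  fold_scores([6, 4, 1, 9, 9, 9, 5, 2]) -> 9  [called from main, line 26]
Log origin:
  1: emitted by main (line 25)
  2: emitted by fold_scores (line 16)
  3: emitted by tally_events (line 7)
  4: emitted by tally_events (line 12)
  5: emitted by fold_scores (line 19)
  6: emitted by main (line 27)
A correct fix: line 4: replace `limit - 1` with `rate - 1`.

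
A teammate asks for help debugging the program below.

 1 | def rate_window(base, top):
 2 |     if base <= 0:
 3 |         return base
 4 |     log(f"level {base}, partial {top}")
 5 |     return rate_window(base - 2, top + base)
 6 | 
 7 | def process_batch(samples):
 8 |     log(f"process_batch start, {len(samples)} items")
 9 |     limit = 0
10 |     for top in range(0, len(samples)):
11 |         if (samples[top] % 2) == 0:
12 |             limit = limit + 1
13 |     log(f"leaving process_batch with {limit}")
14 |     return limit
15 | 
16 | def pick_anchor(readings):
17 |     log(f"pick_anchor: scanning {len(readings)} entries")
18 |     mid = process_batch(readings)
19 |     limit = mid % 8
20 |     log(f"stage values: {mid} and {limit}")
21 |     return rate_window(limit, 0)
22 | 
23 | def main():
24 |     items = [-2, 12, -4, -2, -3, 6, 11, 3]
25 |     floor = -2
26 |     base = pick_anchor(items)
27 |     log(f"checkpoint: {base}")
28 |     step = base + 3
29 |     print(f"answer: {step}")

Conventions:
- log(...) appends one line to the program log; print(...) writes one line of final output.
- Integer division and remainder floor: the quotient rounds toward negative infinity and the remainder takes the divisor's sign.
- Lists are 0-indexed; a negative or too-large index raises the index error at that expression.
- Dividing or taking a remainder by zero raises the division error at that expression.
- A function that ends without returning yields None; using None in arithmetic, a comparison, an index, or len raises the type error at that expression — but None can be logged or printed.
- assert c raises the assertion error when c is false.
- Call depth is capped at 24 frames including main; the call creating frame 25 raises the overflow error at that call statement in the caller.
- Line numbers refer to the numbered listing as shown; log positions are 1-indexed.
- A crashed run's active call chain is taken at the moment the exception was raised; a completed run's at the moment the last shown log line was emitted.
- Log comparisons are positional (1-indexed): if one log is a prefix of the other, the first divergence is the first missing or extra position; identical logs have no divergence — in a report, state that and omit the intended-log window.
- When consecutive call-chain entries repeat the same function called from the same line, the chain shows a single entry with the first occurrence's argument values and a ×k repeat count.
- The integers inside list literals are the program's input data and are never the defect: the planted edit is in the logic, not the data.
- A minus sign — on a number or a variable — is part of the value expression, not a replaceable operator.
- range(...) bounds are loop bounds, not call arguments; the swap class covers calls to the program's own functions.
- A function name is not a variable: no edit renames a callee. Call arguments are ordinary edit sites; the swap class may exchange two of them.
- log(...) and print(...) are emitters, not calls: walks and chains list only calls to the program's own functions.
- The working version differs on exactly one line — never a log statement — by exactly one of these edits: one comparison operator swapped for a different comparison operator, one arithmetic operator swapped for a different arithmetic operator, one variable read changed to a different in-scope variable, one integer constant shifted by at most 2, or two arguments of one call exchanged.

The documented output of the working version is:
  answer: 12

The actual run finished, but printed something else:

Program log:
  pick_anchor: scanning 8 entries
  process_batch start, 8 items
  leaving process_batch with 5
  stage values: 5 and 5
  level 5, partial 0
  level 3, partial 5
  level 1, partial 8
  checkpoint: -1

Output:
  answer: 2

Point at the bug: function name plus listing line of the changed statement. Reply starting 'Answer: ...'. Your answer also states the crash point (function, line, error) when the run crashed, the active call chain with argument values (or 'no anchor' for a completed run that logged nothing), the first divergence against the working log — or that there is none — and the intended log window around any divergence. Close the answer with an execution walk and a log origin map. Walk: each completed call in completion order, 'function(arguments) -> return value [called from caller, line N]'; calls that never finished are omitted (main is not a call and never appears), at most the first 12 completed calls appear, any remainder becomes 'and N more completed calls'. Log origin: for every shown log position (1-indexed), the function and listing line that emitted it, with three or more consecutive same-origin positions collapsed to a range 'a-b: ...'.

Answer: the defect is in rate_window at line 3.
Key observation: Everything matches until log position 8, which reads 'checkpoint: -1' in place of 'checkpoint: 9'.
Call chain: main.
First divergence: at position 8 the run shows 'checkpoint: -1' where the working version logs 'checkpoint: 9'.
Intended log window:
  6: level 3, partial 5
  7: level 1, partial 8
  8: checkpoint: 9
Execution walk:
  process_batch([-2, 12, -4, -2, -3, 6, 11, 3]) -> 5  [called from pick_anchor, line 18]
  rate_window(-1, 9) -> -1  [called from rate_window, line 5]
  rate_window(1, 8) -> -1  [called from rate_window, line 5]
  rate_window(3, 5) -> -1  [called from rate_window, line 5]
  rate_window(5, 0) -> -1  [called from pick_anchor, line 21]
  pick_anchor([-2, 12, -4, -2, -3, 6, 11, 3]) -> -1  [called from main, line 26]
Log origins:
  1: emitted by pick_anchor (line 17)
  2: emitted by process_batch (line 8)
  3: emitted by process_batch (line 13)
  4: emitted by pick_anchor (line 20)
  5-7: emitted by rate_window (line 4)
  8: emitted by main (line 27)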